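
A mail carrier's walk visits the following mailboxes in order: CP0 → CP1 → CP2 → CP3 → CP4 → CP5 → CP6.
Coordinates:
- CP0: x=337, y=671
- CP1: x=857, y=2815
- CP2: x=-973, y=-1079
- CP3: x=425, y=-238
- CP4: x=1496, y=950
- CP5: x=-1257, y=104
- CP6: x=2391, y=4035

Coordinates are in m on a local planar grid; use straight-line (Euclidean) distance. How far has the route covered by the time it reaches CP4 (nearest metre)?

Leg distances:
CP0→CP1: 2206.2 m  (cumulative 2206.2 m)
CP1→CP2: 4302.6 m  (cumulative 6508.7 m)
CP2→CP3: 1631.5 m  (cumulative 8140.2 m)
CP3→CP4: 1599.5 m  (cumulative 9739.7 m)
Cumulative distance at CP4 ≈ 9740 m.

9740 m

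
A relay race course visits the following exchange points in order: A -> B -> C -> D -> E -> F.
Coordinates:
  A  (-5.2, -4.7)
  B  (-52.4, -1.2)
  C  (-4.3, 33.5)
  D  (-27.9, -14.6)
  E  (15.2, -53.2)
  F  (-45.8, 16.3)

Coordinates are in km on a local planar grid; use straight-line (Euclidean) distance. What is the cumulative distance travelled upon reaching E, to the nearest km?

218 km

Leg distances:
A→B: 47.3 km  (cumulative 47.3 km)
B→C: 59.3 km  (cumulative 106.6 km)
C→D: 53.6 km  (cumulative 160.2 km)
D→E: 57.9 km  (cumulative 218.1 km)
Cumulative distance at E ≈ 218 km.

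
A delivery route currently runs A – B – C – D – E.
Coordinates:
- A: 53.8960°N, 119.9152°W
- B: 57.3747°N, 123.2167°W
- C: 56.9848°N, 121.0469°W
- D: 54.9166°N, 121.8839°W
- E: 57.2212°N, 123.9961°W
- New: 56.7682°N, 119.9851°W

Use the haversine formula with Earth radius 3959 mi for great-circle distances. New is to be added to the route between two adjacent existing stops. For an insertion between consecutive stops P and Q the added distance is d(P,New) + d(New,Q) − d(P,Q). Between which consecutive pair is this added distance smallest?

Added distance for inserting New between each consecutive pair:
A–B: 54.3 mi
B–C: 85.6 mi
C–D: 43.9 mi
D–E: 122.9 mi
Smallest added distance is 43.9 mi, inserting between C and D.

between C and D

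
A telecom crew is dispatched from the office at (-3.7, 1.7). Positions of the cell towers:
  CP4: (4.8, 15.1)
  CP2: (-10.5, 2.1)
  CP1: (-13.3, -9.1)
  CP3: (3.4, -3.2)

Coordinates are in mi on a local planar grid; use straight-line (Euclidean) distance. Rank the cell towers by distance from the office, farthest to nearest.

Distances from the office:
CP4 (4.8, 15.1): 15.9 mi
CP1 (-13.3, -9.1): 14.4 mi
CP3 (3.4, -3.2): 8.6 mi
CP2 (-10.5, 2.1): 6.8 mi

CP4, CP1, CP3, CP2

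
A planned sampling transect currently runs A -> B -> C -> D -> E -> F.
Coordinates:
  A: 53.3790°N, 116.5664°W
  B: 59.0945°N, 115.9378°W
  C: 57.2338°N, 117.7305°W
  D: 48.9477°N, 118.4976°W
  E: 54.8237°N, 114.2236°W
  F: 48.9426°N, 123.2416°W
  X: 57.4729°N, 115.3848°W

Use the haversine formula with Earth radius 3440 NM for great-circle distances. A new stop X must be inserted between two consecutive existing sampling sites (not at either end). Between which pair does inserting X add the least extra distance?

Added distance for inserting X between each consecutive pair:
A–B: 4.2 NM
B–C: 50.9 NM
C–D: 102.9 NM
D–E: 301.0 NM
E–F: 262.3 NM
Smallest added distance is 4.2 NM, inserting between A and B.

between A and B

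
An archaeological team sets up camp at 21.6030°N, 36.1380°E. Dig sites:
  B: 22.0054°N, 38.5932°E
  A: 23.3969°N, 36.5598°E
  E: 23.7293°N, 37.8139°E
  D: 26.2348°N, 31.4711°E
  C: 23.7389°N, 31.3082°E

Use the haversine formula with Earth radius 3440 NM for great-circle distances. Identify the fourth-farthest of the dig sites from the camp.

Distance to each, sorted:
D: 378.0 NM
C: 296.7 NM
E: 157.9 NM
B: 139.0 NM
A: 110.2 NM
The fourth-farthest is B at 139.0 NM.

B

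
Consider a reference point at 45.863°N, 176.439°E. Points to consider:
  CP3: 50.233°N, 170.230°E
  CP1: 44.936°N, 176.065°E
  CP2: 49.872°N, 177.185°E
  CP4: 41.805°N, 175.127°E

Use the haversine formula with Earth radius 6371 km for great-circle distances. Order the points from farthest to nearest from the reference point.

Computing each great-circle distance from 45.863°N, 176.439°E:
CP3 50.233°N, 170.230°E: 669.7 km
CP4 41.805°N, 175.127°E: 463.3 km
CP2 49.872°N, 177.185°E: 449.2 km
CP1 44.936°N, 176.065°E: 107.1 km

CP3, CP4, CP2, CP1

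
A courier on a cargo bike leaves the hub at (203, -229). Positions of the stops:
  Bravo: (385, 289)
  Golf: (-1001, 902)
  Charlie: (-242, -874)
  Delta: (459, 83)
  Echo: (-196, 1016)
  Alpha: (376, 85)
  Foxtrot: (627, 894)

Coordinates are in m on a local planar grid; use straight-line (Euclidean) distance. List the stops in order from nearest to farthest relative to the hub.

Computing each straight-line distance from (203, -229):
Alpha (376, 85): 358.5 m
Delta (459, 83): 403.6 m
Bravo (385, 289): 549.0 m
Charlie (-242, -874): 783.6 m
Foxtrot (627, 894): 1200.4 m
Echo (-196, 1016): 1307.4 m
Golf (-1001, 902): 1651.9 m

Alpha, Delta, Bravo, Charlie, Foxtrot, Echo, Golf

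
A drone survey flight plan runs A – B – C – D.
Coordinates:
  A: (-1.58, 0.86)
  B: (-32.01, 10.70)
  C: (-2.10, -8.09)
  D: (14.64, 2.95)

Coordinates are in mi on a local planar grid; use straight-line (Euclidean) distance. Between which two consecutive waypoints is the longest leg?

Leg distances:
A→B: 32.0 mi
B→C: 35.3 mi
C→D: 20.1 mi
The longest leg is B–C at 35.3 mi.

B–C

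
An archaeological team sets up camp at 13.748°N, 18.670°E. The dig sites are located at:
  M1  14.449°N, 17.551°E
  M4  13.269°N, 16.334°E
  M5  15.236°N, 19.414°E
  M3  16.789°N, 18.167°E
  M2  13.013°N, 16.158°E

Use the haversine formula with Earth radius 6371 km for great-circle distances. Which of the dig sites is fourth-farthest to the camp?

M5

Distance to each, sorted:
M3: 342.4 km
M2: 283.8 km
M4: 258.1 km
M5: 183.8 km
M1: 143.7 km
The fourth-farthest is M5 at 183.8 km.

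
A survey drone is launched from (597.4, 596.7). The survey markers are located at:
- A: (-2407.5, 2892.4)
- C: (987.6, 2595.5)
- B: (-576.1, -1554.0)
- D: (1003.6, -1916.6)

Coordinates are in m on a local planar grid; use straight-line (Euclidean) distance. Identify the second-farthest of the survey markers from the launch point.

D

Distances from the launch point ((597.4, 596.7)):
A: 3781.5 m
D: 2545.9 m
B: 2450.0 m
C: 2036.5 m
The second-farthest is D at 2545.9 m.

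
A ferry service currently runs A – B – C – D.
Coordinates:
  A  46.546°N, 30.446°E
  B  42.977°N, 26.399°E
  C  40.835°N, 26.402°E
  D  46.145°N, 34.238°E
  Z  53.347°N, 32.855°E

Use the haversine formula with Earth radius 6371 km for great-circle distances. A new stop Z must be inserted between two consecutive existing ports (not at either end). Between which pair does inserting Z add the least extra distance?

between C and D

Added distance for inserting Z between each consecutive pair:
A–B: 1513.5 km
B–C: 2482.2 km
C–D: 1415.8 km
Smallest added distance is 1415.8 km, inserting between C and D.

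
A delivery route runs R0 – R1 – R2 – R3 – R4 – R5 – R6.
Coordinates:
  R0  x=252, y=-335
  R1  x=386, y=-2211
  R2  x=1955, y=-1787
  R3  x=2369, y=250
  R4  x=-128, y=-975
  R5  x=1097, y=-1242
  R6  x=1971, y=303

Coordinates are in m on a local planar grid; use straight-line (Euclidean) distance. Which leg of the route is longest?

Leg distances:
R0→R1: 1880.8 m
R1→R2: 1625.3 m
R2→R3: 2078.6 m
R3→R4: 2781.3 m
R4→R5: 1253.8 m
R5→R6: 1775.1 m
The longest leg is R3–R4 at 2781.3 m.

R3–R4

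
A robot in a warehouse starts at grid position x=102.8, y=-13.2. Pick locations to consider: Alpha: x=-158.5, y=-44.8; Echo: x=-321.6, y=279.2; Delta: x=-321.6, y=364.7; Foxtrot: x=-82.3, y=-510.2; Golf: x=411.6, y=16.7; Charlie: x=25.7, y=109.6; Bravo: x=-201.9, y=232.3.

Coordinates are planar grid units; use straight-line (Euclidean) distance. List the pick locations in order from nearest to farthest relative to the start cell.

Computing each straight-line distance from x=102.8, y=-13.2:
Charlie x=25.7, y=109.6: 145.0
Alpha x=-158.5, y=-44.8: 263.2
Golf x=411.6, y=16.7: 310.2
Bravo x=-201.9, y=232.3: 391.3
Echo x=-321.6, y=279.2: 515.4
Foxtrot x=-82.3, y=-510.2: 530.3
Delta x=-321.6, y=364.7: 568.3

Charlie, Alpha, Golf, Bravo, Echo, Foxtrot, Delta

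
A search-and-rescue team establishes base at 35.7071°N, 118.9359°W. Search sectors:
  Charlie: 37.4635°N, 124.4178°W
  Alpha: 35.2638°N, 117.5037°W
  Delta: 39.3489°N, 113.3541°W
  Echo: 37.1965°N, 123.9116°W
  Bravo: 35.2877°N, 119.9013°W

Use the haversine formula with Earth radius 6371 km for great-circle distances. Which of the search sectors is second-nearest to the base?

Alpha

Distance to each, sorted:
Bravo: 99.1 km
Alpha: 138.7 km
Echo: 474.8 km
Charlie: 526.9 km
Delta: 637.2 km
The second-nearest is Alpha at 138.7 km.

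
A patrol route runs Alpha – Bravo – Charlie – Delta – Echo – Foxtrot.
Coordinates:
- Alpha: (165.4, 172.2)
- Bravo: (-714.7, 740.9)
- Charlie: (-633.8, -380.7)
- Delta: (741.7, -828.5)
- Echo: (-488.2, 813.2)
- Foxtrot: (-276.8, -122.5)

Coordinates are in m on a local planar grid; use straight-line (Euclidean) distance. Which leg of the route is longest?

Leg distances:
Alpha→Bravo: 1047.9 m
Bravo→Charlie: 1124.5 m
Charlie→Delta: 1446.6 m
Delta→Echo: 2051.3 m
Echo→Foxtrot: 959.3 m
The longest leg is Delta–Echo at 2051.3 m.

Delta–Echo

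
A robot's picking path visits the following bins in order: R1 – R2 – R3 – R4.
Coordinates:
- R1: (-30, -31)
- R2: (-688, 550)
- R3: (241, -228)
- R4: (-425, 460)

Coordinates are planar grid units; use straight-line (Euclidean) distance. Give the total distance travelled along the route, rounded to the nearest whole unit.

Leg distances:
R1→R2: 877.8  (cumulative 877.8)
R2→R3: 1211.7  (cumulative 2089.5)
R3→R4: 957.5  (cumulative 3047.1)
Total route length ≈ 3047.

3047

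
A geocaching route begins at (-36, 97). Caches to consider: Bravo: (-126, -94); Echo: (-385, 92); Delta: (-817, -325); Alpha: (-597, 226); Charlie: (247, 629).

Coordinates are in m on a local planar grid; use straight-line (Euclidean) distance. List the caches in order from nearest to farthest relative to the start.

Bravo, Echo, Alpha, Charlie, Delta

Computing each straight-line distance from (-36, 97):
Bravo (-126, -94): 211.1 m
Echo (-385, 92): 349.0 m
Alpha (-597, 226): 575.6 m
Charlie (247, 629): 602.6 m
Delta (-817, -325): 887.7 m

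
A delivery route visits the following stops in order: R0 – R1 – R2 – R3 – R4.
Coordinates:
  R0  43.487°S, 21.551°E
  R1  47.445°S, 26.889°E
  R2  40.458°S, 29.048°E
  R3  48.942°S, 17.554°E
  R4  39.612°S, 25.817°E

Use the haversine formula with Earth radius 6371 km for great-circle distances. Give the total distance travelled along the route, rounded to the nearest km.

Leg distances:
R0→R1: 605.5 km  (cumulative 605.5 km)
R1→R2: 795.8 km  (cumulative 1401.3 km)
R2→R3: 1306.9 km  (cumulative 2708.2 km)
R3→R4: 1226.8 km  (cumulative 3935.0 km)
Total route length ≈ 3935 km.

3935 km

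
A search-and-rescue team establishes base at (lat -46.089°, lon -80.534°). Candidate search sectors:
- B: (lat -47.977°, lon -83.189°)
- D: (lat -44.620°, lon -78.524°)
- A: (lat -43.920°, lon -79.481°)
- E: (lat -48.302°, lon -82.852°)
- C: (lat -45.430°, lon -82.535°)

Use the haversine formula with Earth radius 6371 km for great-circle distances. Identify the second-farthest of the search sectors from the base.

Distances from the base ((lat -46.089°, lon -80.534°)):
E: 302.0 km
B: 290.8 km
A: 255.0 km
D: 226.6 km
C: 171.7 km
The second-farthest is B at 290.8 km.

B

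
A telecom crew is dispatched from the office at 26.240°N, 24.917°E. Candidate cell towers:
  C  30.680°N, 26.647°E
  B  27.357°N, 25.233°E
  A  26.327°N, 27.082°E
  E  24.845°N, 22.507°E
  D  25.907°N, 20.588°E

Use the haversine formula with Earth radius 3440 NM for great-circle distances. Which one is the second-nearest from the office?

A

Distances from the office (26.240°N, 24.917°E):
B: 69.2 NM
A: 116.7 NM
E: 155.1 NM
D: 234.3 NM
C: 281.8 NM
The second-nearest is A at 116.7 NM.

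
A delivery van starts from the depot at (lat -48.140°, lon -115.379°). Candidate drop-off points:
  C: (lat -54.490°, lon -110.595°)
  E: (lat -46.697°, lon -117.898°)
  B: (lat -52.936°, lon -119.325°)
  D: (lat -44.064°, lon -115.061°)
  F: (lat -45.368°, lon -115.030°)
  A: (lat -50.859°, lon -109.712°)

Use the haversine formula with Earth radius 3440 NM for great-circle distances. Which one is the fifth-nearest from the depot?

B

Distances from the depot ((lat -48.140°, lon -115.379°)):
E: 134.1 NM
F: 167.0 NM
D: 245.1 NM
A: 274.6 NM
B: 324.8 NM
C: 421.2 NM
The fifth-nearest is B at 324.8 NM.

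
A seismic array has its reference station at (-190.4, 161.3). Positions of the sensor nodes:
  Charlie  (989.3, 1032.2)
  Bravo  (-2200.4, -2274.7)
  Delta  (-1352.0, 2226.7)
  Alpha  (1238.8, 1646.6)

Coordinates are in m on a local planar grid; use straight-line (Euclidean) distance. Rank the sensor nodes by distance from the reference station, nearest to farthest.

Distances from the reference station:
Charlie (989.3, 1032.2): 1466.3 m
Alpha (1238.8, 1646.6): 2061.2 m
Delta (-1352.0, 2226.7): 2369.6 m
Bravo (-2200.4, -2274.7): 3158.2 m

Charlie, Alpha, Delta, Bravo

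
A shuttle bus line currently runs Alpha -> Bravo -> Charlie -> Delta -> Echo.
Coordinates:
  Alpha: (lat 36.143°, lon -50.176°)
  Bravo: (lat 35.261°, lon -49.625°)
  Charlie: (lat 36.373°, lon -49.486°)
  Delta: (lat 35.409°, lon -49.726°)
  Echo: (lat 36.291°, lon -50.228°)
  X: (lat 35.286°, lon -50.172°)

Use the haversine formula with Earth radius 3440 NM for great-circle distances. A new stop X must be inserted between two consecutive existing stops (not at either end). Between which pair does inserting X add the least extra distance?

between Alpha and Bravo

Added distance for inserting X between each consecutive pair:
Alpha–Bravo: 18.9 NM
Bravo–Charlie: 33.1 NM
Charlie–Delta: 37.3 NM
Delta–Echo: 25.1 NM
Smallest added distance is 18.9 NM, inserting between Alpha and Bravo.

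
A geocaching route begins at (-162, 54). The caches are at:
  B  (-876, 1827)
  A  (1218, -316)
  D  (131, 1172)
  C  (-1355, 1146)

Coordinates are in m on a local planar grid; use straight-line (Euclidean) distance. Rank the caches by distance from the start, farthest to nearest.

Distance from the start at (-162, 54) to each:
B (-876, 1827): 1911.4 m
C (-1355, 1146): 1617.3 m
A (1218, -316): 1428.7 m
D (131, 1172): 1155.8 m

B, C, A, D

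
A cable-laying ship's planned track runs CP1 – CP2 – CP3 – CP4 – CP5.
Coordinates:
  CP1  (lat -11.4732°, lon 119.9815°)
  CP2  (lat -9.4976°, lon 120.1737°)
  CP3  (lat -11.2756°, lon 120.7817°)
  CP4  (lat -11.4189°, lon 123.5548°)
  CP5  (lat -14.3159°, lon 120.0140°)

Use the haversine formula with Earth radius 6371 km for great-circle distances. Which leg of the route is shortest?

CP2–CP3

Leg distances:
CP1→CP2: 220.7 km
CP2→CP3: 208.6 km
CP3→CP4: 302.7 km
CP4→CP5: 501.1 km
The shortest leg is CP2–CP3 at 208.6 km.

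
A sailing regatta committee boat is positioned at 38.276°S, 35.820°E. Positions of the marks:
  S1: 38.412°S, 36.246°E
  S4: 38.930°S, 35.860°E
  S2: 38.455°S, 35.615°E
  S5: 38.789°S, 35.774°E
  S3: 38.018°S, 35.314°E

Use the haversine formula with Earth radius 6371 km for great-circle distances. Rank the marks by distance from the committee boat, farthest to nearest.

S4, S5, S3, S1, S2

Computing each great-circle distance from 38.276°S, 35.820°E:
S4 38.930°S, 35.860°E: 72.8 km
S5 38.789°S, 35.774°E: 57.2 km
S3 38.018°S, 35.314°E: 52.7 km
S1 38.412°S, 36.246°E: 40.1 km
S2 38.455°S, 35.615°E: 26.8 km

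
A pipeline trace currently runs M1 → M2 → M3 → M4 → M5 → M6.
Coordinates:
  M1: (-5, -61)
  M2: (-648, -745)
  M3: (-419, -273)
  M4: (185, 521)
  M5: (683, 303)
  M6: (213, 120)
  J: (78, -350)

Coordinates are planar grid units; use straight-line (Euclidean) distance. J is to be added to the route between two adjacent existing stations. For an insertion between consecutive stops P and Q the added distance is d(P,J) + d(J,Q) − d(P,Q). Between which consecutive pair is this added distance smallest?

between M1 and M2

Added distance for inserting J between each consecutive pair:
M1–M2: 188.4
M2–M3: 804.8
M3–M4: 382.9
M4–M5: 1224.1
M5–M6: 874.8
Smallest added distance is 188.4, inserting between M1 and M2.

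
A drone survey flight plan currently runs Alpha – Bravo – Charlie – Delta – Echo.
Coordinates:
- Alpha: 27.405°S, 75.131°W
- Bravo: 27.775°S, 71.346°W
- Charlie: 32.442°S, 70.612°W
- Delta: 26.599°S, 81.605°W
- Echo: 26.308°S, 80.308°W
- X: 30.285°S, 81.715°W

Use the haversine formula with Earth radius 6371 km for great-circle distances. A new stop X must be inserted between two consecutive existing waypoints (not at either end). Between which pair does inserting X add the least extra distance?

between Charlie and Delta

Added distance for inserting X between each consecutive pair:
Alpha–Bravo: 1386.9 km
Bravo–Charlie: 1602.4 km
Charlie–Delta: 245.3 km
Delta–Echo: 740.1 km
Smallest added distance is 245.3 km, inserting between Charlie and Delta.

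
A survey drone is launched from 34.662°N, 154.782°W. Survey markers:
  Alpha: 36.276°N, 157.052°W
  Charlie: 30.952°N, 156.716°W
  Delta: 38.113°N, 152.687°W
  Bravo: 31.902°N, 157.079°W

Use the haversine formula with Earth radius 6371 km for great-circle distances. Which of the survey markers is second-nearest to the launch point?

Distance to each, sorted:
Alpha: 272.9 km
Bravo: 373.8 km
Delta: 427.1 km
Charlie: 450.4 km
The second-nearest is Bravo at 373.8 km.

Bravo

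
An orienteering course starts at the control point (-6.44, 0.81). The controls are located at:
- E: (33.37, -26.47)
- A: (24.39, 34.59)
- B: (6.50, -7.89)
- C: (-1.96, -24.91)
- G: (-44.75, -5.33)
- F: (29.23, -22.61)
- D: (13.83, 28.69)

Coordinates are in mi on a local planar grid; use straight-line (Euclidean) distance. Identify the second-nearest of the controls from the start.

Distance to each, sorted:
B: 15.6 mi
C: 26.1 mi
D: 34.5 mi
G: 38.8 mi
F: 42.7 mi
A: 45.7 mi
E: 48.3 mi
The second-nearest is C at 26.1 mi.

C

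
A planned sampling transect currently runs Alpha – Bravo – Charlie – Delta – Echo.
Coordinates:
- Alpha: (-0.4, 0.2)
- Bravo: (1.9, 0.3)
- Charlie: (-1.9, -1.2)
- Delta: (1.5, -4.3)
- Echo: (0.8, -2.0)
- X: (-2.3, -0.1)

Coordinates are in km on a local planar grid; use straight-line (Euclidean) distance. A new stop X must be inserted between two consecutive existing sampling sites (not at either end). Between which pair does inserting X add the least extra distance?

Added distance for inserting X between each consecutive pair:
Alpha–Bravo: 3.8 km
Bravo–Charlie: 1.3 km
Charlie–Delta: 2.2 km
Delta–Echo: 6.9 km
Smallest added distance is 1.3 km, inserting between Bravo and Charlie.

between Bravo and Charlie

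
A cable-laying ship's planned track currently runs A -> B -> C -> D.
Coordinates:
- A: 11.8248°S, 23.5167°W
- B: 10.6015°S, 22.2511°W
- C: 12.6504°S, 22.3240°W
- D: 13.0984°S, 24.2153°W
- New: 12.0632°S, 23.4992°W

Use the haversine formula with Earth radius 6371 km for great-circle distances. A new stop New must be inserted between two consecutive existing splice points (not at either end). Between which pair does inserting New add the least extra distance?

Added distance for inserting New between each consecutive pair:
A–B: 44.8 km
B–C: 127.4 km
C–D: 71.3 km
Smallest added distance is 44.8 km, inserting between A and B.

between A and B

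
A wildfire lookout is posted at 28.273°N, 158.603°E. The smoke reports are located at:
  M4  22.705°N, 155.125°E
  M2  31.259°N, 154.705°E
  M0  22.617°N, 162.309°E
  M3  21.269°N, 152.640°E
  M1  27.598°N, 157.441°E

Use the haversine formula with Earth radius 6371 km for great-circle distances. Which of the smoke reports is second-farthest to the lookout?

Distances from the lookout (28.273°N, 158.603°E):
M3: 984.0 km
M0: 730.6 km
M4: 710.7 km
M2: 501.7 km
M1: 136.6 km
The second-farthest is M0 at 730.6 km.

M0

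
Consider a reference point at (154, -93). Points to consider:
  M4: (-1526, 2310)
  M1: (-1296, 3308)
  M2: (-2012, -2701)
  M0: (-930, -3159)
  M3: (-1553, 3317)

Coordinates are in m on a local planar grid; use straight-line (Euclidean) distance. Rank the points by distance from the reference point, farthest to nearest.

Distances from the reference point:
M3 (-1553, 3317): 3813.4 m
M1 (-1296, 3308): 3697.2 m
M2 (-2012, -2701): 3390.2 m
M0 (-930, -3159): 3252.0 m
M4 (-1526, 2310): 2932.0 m

M3, M1, M2, M0, M4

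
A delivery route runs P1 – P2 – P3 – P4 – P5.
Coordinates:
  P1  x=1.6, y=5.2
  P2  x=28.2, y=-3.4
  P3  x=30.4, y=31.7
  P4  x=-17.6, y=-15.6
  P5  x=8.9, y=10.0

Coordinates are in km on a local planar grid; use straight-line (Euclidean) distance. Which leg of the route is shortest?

P1–P2

Leg distances:
P1→P2: 28.0 km
P2→P3: 35.2 km
P3→P4: 67.4 km
P4→P5: 36.8 km
The shortest leg is P1–P2 at 28.0 km.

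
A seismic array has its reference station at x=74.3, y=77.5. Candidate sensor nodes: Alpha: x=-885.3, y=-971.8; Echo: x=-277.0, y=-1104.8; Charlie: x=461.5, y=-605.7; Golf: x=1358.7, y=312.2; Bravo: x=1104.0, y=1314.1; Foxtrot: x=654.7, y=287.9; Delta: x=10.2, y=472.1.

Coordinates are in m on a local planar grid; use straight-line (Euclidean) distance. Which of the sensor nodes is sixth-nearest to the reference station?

Distance to each, sorted:
Delta: 399.8 m
Foxtrot: 617.4 m
Charlie: 785.3 m
Echo: 1233.4 m
Golf: 1305.7 m
Alpha: 1421.9 m
Bravo: 1609.2 m
The sixth-nearest is Alpha at 1421.9 m.

Alpha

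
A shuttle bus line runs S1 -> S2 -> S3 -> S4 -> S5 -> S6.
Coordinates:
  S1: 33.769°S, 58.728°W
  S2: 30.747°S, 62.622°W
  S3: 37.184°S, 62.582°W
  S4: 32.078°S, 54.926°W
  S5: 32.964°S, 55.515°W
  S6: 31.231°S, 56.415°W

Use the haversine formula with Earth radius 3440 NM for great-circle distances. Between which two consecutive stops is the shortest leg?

Leg distances:
S1→S2: 268.3 NM
S2→S3: 386.5 NM
S3→S4: 486.6 NM
S4→S5: 61.0 NM
S5→S6: 113.7 NM
The shortest leg is S4–S5 at 61.0 NM.

S4–S5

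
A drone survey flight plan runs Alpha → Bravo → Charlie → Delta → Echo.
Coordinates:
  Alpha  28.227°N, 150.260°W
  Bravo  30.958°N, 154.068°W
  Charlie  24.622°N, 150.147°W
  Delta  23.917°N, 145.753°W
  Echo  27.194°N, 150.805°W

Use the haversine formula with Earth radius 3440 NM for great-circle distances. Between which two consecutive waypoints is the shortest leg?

Leg distances:
Alpha→Bravo: 257.7 NM
Bravo→Charlie: 433.6 NM
Charlie→Delta: 244.2 NM
Delta→Echo: 337.0 NM
The shortest leg is Charlie–Delta at 244.2 NM.

Charlie–Delta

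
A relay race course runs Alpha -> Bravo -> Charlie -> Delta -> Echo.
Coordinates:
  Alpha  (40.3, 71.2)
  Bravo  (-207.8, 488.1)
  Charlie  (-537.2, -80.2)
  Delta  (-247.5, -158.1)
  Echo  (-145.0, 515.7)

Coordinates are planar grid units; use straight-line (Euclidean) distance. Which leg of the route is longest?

Delta–Echo

Leg distances:
Alpha→Bravo: 485.1
Bravo→Charlie: 656.9
Charlie→Delta: 300.0
Delta→Echo: 681.6
The longest leg is Delta–Echo at 681.6.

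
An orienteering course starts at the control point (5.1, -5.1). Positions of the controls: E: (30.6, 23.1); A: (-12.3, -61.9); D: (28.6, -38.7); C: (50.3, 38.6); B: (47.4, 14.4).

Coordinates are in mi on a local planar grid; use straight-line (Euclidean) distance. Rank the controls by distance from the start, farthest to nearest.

C, A, B, D, E

Distances from the start:
C (50.3, 38.6): 62.9 mi
A (-12.3, -61.9): 59.4 mi
B (47.4, 14.4): 46.6 mi
D (28.6, -38.7): 41.0 mi
E (30.6, 23.1): 38.0 mi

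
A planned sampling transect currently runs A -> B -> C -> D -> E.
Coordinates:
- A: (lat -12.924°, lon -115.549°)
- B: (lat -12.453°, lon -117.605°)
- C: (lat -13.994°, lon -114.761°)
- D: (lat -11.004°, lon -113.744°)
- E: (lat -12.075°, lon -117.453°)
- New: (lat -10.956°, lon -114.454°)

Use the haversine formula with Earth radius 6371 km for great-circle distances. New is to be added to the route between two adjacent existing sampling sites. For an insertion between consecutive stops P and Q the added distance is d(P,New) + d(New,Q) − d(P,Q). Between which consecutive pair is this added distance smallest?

between D and E

Added distance for inserting New between each consecutive pair:
A–B: 401.4 km
B–C: 368.5 km
C–D: 66.8 km
D–E: 6.1 km
Smallest added distance is 6.1 km, inserting between D and E.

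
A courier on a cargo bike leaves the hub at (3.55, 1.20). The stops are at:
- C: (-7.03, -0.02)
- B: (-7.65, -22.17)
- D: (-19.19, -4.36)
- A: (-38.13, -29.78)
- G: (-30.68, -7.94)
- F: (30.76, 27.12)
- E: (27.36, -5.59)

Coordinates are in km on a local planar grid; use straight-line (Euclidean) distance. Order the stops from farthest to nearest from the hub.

Computing each straight-line distance from (3.55, 1.20):
A (-38.13, -29.78): 51.9 km
F (30.76, 27.12): 37.6 km
G (-30.68, -7.94): 35.4 km
B (-7.65, -22.17): 25.9 km
E (27.36, -5.59): 24.8 km
D (-19.19, -4.36): 23.4 km
C (-7.03, -0.02): 10.7 km

A, F, G, B, E, D, C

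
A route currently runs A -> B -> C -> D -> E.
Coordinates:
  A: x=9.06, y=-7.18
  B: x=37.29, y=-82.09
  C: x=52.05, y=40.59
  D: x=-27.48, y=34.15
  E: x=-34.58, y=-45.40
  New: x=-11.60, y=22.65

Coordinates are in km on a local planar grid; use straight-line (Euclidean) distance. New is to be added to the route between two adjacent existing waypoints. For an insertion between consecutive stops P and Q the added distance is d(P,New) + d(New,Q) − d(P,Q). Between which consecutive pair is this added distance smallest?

Added distance for inserting New between each consecutive pair:
A–B: 71.8 km
B–C: 58.2 km
C–D: 5.9 km
D–E: 11.6 km
Smallest added distance is 5.9 km, inserting between C and D.

between C and D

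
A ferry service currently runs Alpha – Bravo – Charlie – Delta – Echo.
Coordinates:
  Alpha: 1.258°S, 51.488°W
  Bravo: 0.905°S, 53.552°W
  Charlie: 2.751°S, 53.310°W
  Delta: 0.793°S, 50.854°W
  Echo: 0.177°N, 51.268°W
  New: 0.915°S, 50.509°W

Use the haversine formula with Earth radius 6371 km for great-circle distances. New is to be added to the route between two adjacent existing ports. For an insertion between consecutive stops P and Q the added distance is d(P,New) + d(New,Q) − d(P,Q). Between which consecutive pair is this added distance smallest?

between Charlie and Delta

Added distance for inserting New between each consecutive pair:
Alpha–Bravo: 220.9 km
Bravo–Charlie: 503.6 km
Charlie–Delta: 63.8 km
Delta–Echo: 71.3 km
Smallest added distance is 63.8 km, inserting between Charlie and Delta.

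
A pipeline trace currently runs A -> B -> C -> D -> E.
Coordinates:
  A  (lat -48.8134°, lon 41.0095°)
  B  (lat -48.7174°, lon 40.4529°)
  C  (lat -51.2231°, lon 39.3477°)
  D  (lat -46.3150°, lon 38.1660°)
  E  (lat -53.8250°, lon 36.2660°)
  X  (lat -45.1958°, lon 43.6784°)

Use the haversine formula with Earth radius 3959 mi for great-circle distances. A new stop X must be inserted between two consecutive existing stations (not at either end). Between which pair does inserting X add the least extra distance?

Added distance for inserting X between each consecutive pair:
A–B: 540.5 mi
B–C: 568.5 mi
C–D: 394.9 mi
D–E: 432.9 mi
Smallest added distance is 394.9 mi, inserting between C and D.

between C and D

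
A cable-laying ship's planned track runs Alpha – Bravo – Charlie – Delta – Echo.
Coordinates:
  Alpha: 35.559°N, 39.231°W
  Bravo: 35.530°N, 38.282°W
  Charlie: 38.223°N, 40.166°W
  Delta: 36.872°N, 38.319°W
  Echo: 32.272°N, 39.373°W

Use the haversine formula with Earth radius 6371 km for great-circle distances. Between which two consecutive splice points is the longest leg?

Delta–Echo

Leg distances:
Alpha→Bravo: 85.9 km
Bravo→Charlie: 343.1 km
Charlie→Delta: 221.5 km
Delta→Echo: 520.5 km
The longest leg is Delta–Echo at 520.5 km.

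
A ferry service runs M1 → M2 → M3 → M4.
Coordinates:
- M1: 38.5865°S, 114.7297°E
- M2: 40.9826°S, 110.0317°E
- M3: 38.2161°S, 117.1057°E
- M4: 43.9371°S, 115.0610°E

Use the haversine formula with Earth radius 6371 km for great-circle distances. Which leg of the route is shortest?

Leg distances:
M1→M2: 481.7 km
M2→M3: 679.4 km
M3→M4: 658.8 km
The shortest leg is M1–M2 at 481.7 km.

M1–M2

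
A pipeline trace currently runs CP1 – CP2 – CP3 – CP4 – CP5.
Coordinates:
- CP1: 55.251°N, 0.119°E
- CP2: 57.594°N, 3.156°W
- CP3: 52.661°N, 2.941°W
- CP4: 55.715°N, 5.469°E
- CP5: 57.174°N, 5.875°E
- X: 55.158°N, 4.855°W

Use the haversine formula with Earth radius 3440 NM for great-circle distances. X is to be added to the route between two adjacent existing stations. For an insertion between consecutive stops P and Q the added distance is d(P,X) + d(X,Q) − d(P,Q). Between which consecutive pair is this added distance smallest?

between CP2 and CP3

Added distance for inserting X between each consecutive pair:
CP1–CP2: 149.5 NM
CP2–CP3: 25.0 NM
CP3–CP4: 170.0 NM
CP4–CP5: 642.4 NM
Smallest added distance is 25.0 NM, inserting between CP2 and CP3.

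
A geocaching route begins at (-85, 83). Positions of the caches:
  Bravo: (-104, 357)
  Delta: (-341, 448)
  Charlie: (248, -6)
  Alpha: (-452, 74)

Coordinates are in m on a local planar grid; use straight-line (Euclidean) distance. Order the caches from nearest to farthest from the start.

Computing each straight-line distance from (-85, 83):
Bravo (-104, 357): 274.7 m
Charlie (248, -6): 344.7 m
Alpha (-452, 74): 367.1 m
Delta (-341, 448): 445.8 m

Bravo, Charlie, Alpha, Delta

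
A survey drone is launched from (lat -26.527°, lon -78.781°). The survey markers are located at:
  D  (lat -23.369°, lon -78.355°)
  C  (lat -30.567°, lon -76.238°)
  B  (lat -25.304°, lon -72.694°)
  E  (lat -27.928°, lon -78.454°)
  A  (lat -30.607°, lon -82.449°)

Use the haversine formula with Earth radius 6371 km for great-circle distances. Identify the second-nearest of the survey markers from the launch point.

D

Distances from the launch point ((lat -26.527°, lon -78.781°)):
E: 159.1 km
D: 353.8 km
C: 513.3 km
A: 577.9 km
B: 623.7 km
The second-nearest is D at 353.8 km.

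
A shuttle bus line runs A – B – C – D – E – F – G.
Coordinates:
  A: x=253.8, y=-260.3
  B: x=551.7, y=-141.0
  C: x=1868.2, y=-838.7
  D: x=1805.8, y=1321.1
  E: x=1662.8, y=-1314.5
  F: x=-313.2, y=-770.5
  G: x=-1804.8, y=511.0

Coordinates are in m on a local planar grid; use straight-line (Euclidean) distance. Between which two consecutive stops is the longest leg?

Leg distances:
A→B: 320.9 m
B→C: 1490.0 m
C→D: 2160.7 m
D→E: 2639.5 m
E→F: 2049.5 m
F→G: 1966.5 m
The longest leg is D–E at 2639.5 m.

D–E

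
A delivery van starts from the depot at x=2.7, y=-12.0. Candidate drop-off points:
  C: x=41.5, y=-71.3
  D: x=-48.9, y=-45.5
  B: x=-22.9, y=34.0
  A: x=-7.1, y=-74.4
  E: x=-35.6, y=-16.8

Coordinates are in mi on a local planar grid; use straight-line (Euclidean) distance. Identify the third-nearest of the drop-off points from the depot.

Distances from the depot (x=2.7, y=-12.0):
E: 38.6 mi
B: 52.6 mi
D: 61.5 mi
A: 63.2 mi
C: 70.9 mi
The third-nearest is D at 61.5 mi.

D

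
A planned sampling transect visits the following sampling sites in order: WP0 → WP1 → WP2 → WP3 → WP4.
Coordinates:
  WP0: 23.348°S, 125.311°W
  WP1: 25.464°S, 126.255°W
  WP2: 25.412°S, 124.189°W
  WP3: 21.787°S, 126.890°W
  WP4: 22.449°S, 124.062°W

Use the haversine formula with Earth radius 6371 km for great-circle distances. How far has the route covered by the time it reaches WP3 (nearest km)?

950 km

Leg distances:
WP0→WP1: 254.0 km  (cumulative 254.0 km)
WP1→WP2: 207.5 km  (cumulative 461.5 km)
WP2→WP3: 488.0 km  (cumulative 949.5 km)
Cumulative distance at WP3 ≈ 950 km.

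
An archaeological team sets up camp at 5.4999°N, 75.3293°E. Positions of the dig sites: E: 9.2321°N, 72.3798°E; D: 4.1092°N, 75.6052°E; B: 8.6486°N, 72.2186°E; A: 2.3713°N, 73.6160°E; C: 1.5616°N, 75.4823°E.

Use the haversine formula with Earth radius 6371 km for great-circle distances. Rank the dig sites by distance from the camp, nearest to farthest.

D, A, C, B, E

Computing each great-circle distance from 5.4999°N, 75.3293°E:
D 4.1092°N, 75.6052°E: 157.6 km
A 2.3713°N, 73.6160°E: 396.4 km
C 1.5616°N, 75.4823°E: 438.2 km
B 8.6486°N, 72.2186°E: 490.3 km
E 9.2321°N, 72.3798°E: 527.2 km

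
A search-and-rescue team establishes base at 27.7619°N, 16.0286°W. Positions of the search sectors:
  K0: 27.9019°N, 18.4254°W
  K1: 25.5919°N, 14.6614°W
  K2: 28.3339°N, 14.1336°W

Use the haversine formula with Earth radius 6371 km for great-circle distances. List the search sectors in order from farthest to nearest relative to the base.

Distances from the base:
K1 25.5919°N, 14.6614°W: 276.9 km
K0 27.9019°N, 18.4254°W: 236.2 km
K2 28.3339°N, 14.1336°W: 196.5 km

K1, K0, K2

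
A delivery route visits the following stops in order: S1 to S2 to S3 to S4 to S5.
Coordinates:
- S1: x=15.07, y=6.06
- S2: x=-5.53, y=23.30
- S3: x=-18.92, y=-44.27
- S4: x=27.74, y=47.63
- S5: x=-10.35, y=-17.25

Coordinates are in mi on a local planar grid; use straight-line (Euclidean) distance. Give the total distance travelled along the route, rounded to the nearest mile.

274 mi

Leg distances:
S1→S2: 26.9 mi  (cumulative 26.9 mi)
S2→S3: 68.9 mi  (cumulative 95.7 mi)
S3→S4: 103.1 mi  (cumulative 198.8 mi)
S4→S5: 75.2 mi  (cumulative 274.0 mi)
Total route length ≈ 274 mi.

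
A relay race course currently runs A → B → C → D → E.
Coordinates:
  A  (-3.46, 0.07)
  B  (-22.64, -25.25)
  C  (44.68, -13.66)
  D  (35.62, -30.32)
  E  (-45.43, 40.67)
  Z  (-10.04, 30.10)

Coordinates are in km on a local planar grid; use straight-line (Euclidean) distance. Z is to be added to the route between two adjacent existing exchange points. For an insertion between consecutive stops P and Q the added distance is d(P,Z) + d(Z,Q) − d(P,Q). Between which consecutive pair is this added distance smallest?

Added distance for inserting Z between each consecutive pair:
A–B: 55.7 km
B–C: 58.5 km
C–D: 126.8 km
D–E: 4.9 km
Smallest added distance is 4.9 km, inserting between D and E.

between D and E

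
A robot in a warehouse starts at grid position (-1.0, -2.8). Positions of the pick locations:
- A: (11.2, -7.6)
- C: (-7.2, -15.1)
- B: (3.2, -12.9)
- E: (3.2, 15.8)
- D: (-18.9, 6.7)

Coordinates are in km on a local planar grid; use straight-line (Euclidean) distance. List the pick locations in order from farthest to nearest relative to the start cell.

D, E, C, A, B

Computing each straight-line distance from (-1.0, -2.8):
D (-18.9, 6.7): 20.3 km
E (3.2, 15.8): 19.1 km
C (-7.2, -15.1): 13.8 km
A (11.2, -7.6): 13.1 km
B (3.2, -12.9): 10.9 km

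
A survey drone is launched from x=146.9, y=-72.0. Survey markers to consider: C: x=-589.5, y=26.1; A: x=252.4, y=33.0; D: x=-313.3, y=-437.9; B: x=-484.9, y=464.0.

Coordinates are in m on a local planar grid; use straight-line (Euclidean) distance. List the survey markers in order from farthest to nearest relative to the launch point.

B, C, D, A

Distance from the launch point at x=146.9, y=-72.0 to each:
B x=-484.9, y=464.0: 828.5 m
C x=-589.5, y=26.1: 742.9 m
D x=-313.3, y=-437.9: 587.9 m
A x=252.4, y=33.0: 148.8 m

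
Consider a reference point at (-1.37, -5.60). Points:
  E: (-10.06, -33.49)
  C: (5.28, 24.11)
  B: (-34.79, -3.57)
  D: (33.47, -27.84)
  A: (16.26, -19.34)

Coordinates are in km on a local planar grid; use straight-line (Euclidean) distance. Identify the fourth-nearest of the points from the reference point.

B

Distance to each, sorted:
A: 22.4 km
E: 29.2 km
C: 30.4 km
B: 33.5 km
D: 41.3 km
The fourth-nearest is B at 33.5 km.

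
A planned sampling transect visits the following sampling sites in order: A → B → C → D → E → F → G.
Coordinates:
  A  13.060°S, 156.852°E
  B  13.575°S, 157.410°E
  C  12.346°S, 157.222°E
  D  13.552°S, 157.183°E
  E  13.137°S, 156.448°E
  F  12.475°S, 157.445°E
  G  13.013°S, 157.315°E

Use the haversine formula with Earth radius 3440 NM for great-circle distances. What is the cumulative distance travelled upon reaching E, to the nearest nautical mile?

Leg distances:
A→B: 44.9 NM  (cumulative 44.9 NM)
B→C: 74.6 NM  (cumulative 119.5 NM)
C→D: 72.4 NM  (cumulative 192.0 NM)
D→E: 49.6 NM  (cumulative 241.6 NM)
Cumulative distance at E ≈ 242 NM.

242 NM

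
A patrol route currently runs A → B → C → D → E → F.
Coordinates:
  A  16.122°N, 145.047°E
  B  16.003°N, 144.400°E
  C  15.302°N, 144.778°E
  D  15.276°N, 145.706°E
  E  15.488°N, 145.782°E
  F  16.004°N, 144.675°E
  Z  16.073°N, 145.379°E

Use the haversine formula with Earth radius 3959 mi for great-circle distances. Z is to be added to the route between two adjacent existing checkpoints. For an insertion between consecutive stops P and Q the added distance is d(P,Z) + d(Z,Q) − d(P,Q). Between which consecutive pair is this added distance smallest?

Added distance for inserting Z between each consecutive pair:
A–B: 43.8 mi
B–C: 77.2 mi
C–D: 63.9 mi
D–E: 92.2 mi
E–F: 13.7 mi
Smallest added distance is 13.7 mi, inserting between E and F.

between E and F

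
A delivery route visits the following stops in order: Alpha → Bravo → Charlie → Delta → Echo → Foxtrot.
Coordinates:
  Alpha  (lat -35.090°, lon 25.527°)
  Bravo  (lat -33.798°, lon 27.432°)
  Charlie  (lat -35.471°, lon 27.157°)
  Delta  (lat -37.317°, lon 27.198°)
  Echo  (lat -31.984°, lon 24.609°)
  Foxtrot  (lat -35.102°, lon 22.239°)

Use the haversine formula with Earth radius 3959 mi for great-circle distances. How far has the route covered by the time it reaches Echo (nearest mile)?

782 mi

Leg distances:
Alpha→Bravo: 140.5 mi  (cumulative 140.5 mi)
Bravo→Charlie: 116.7 mi  (cumulative 257.2 mi)
Charlie→Delta: 127.6 mi  (cumulative 384.8 mi)
Delta→Echo: 396.7 mi  (cumulative 781.5 mi)
Cumulative distance at Echo ≈ 782 mi.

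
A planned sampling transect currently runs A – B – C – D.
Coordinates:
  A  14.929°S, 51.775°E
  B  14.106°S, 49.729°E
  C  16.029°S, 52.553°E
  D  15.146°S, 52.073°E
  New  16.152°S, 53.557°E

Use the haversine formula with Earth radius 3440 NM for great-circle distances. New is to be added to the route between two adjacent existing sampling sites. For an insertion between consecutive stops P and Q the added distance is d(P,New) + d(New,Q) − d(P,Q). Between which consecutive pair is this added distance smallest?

Added distance for inserting New between each consecutive pair:
A–B: 251.4 NM
B–C: 111.6 NM
C–D: 103.5 NM
Smallest added distance is 103.5 NM, inserting between C and D.

between C and D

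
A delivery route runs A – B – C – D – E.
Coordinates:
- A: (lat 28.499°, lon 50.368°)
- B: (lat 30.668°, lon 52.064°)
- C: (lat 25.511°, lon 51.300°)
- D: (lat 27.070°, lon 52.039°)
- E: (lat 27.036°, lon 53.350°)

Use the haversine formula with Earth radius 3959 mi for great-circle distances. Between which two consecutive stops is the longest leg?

Leg distances:
A→B: 181.2 mi
B→C: 359.4 mi
C→D: 117.0 mi
D→E: 80.7 mi
The longest leg is B–C at 359.4 mi.

B–C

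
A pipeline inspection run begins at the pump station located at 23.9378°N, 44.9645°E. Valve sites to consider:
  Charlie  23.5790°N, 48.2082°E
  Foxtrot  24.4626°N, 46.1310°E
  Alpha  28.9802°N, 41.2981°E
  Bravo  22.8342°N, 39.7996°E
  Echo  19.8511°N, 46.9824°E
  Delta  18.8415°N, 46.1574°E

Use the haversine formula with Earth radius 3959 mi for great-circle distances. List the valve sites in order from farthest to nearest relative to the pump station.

Distance from the pump station at 23.9378°N, 44.9645°E to each:
Alpha 28.9802°N, 41.2981°E: 415.7 mi
Delta 18.8415°N, 46.1574°E: 360.4 mi
Bravo 22.8342°N, 39.7996°E: 336.3 mi
Echo 19.8511°N, 46.9824°E: 310.6 mi
Charlie 23.5790°N, 48.2082°E: 206.6 mi
Foxtrot 24.4626°N, 46.1310°E: 82.0 mi

Alpha, Delta, Bravo, Echo, Charlie, Foxtrot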